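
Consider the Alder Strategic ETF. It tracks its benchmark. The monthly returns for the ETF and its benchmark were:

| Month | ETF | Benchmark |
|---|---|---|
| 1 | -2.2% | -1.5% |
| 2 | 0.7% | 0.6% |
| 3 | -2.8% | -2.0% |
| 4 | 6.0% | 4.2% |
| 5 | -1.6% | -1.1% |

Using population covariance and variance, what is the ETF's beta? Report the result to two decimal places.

1.43

r̄p = 0.0200%,  r̄m = 0.0400%
Cov = Σ(rp − r̄p)(rm − r̄m) / 5 = 7.2552
Var(rm) = Σ(rm − r̄m)² / 5 = 5.0904
β = Cov / Var = 7.2552 / 5.0904 = 1.4253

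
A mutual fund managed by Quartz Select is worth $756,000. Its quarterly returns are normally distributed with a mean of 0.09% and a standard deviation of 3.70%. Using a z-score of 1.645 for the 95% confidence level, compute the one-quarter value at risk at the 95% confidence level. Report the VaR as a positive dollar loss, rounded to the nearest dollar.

Return at the 95% tail: μ − z·σ = 0.09% − 1.645 × 3.70% = 0.09 − 6.0865 = -5.9965%
VaR = −(-5.9965%) × $756,000 = 5.9965% × $756,000 = $45,334

$45,334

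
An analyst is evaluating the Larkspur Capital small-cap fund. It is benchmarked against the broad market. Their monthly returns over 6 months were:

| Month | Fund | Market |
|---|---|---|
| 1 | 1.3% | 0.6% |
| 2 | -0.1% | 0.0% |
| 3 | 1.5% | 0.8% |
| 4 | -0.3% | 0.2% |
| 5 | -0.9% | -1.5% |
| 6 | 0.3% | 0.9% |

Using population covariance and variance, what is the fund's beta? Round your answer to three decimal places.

r̄p = 0.3000%,  r̄m = 0.1667%
Cov = Σ(rp − r̄p)(rm − r̄m) / 6 = 0.5400
Var(rm) = Σ(rm − r̄m)² / 6 = 0.6556
β = Cov / Var = 0.5400 / 0.6556 = 0.8237

0.824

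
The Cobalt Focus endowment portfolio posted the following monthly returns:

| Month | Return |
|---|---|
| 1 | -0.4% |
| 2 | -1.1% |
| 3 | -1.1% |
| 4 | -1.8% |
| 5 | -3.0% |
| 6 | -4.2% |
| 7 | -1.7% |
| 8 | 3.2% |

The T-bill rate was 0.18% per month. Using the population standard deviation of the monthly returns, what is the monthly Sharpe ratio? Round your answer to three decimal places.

-0.712

Mean return r̄ = -10.10 / 8 = -1.2625%
Σ(r − r̄)² = (-0.4 − (-1.2625))² + (-1.1 − (-1.2625))² + … = 32.8388
σ = √[32.8388 / 8] = 2.0260%
Sharpe = (r̄ − rf) / σ = (-1.2625 − 0.18) / 2.0260 = -1.4425 / 2.0260 = -0.7120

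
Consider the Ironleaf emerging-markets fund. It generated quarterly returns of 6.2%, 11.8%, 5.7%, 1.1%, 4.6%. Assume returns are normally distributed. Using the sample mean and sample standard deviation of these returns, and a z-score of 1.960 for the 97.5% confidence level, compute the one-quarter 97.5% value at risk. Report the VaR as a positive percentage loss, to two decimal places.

μ = (6.2 + 11.8 + 5.7 + 1.1 + 4.6) / 5 = 5.8800%
Σ(r − μ)² = (6.2 − 5.8800)² + (11.8 − 5.8800)² + … = 59.6680
sample σ = √(59.6680 / 4) = √14.9170 = 3.8623%
VaR = −(μ − z·σ) = −(5.8800 − 1.960 × 3.8623) = −(-1.6901) = 1.6901%

1.69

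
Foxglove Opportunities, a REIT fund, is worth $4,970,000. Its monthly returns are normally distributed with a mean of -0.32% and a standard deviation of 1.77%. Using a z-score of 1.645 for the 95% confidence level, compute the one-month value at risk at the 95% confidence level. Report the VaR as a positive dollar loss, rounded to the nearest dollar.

$160,613

Return at the 95% tail: μ − z·σ = -0.32% − 1.645 × 1.77% = -0.32 − 2.91165 = -3.23165%
VaR = −(-3.23165%) × $4,970,000 = 3.23165% × $4,970,000 = $160,613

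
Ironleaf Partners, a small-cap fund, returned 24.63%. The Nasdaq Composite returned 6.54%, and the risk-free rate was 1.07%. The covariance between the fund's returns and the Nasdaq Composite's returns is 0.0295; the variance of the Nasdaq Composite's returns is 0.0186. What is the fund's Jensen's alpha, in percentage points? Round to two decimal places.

14.88

β = Cov / Var = 0.0295 / 0.0186 = 1.5860
E[R] = Rf + β(Rm − Rf) = 1.07% + 1.5860 × (6.54% − 1.07%) = 9.7454%
α = Rp − E[R] = 24.63% − 9.7454% = 14.8846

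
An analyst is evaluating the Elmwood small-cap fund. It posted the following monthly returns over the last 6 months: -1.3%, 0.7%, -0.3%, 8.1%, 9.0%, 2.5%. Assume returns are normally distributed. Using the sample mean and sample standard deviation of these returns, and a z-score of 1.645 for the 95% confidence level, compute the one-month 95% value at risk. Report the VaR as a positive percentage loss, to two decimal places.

4.12

r̄ = (-1.3 + 0.7 − 0.3 + 8.1 + 9 + 2.5) / 6 = 3.1167%
Σ(r − r̄)² = (-1.3 − 3.1167)² + (0.7 − 3.1167)² + … = 96.8483
σ = √[96.8483 / 5] = 4.4011%
VaR = −(r̄ − z·σ) = −(3.1167 − 1.645 × 4.4011) = −(-4.1231) = 4.1231%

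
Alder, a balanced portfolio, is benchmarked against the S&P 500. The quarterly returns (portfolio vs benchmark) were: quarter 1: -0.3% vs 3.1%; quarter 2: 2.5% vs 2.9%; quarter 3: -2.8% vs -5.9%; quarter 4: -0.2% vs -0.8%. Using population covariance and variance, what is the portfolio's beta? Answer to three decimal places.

0.429

r̄p = -0.2000%,  r̄m = -0.1750%
Cov = Σ(rp − r̄p)(rm − r̄m) / 4 = 5.7150
Var(rm) = Σ(rm − r̄m)² / 4 = 13.3369
β = Cov / Var = 5.7150 / 13.3369 = 0.4285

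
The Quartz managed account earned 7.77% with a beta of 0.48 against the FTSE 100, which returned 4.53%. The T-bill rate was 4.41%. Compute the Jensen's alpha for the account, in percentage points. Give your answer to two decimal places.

CAPM expected return = Rf + β(Rm − Rf) = 4.41% + 0.48 × (4.53% − 4.41%) = 4.41 + 0.48 × 0.12 = 4.4676%
Jensen's α = Rp − E[R] = 7.77% − 4.4676% = 3.3024

3.30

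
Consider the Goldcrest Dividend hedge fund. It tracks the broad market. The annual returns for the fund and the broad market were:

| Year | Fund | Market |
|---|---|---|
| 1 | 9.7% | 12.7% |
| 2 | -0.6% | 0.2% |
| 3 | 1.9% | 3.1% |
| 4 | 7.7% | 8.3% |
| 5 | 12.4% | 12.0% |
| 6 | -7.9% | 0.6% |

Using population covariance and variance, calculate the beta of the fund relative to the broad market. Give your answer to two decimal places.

r̄p = 3.8667%,  r̄m = 6.1500%
Cov = Σ(rp − r̄p)(rm − r̄m) / 6 = 32.3750
Var(rm) = Σ(rm − r̄m)² / 6 = 26.2092
β = Cov / Var = 32.3750 / 26.2092 = 1.2353

1.24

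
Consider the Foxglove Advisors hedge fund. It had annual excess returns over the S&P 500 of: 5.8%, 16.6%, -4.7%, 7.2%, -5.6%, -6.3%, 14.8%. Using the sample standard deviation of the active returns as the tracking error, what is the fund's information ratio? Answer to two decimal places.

0.41

Mean return r̄ = 27.80 / 7 = 3.9714%
Σ(r − r̄)² = 562.8143; sample σ = √(562.8143/6) = 9.6852%
IR = r̄ / tracking error = 3.9714 / 9.6852 = 0.4100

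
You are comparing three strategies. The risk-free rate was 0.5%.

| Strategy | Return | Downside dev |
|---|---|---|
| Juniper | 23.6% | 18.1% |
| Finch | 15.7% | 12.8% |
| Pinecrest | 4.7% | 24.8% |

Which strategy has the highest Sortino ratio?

Juniper: Sortino ratio = (23.6% − 0.5%) / 18.1% = 1.276
Finch: Sortino ratio = (15.7% − 0.5%) / 12.8% = 1.188
Pinecrest: Sortino ratio = (4.7% − 0.5%) / 24.8% = 0.169
Highest: Juniper (1.276).

Juniper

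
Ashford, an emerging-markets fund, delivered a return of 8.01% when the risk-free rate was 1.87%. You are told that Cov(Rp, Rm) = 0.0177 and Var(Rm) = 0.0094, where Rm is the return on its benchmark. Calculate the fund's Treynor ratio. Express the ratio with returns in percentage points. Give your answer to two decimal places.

3.26

β = Cov / Var = 0.0177 / 0.0094 = 1.8830
Treynor = (Rp − Rf) / β = (8.01% − 1.87%) / 1.8830 = 6.14 / 1.8830 = 3.2608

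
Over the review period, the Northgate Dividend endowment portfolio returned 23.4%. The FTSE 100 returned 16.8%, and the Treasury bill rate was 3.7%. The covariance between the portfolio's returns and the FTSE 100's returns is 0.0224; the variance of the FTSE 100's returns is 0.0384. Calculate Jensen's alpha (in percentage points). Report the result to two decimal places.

β = Cov / Var = 0.0224 / 0.0384 = 0.5833
E[R] = Rf + β(Rm − Rf) = 3.7% + 0.5833 × (16.8% − 3.7%) = 11.3412%
α = Rp − E[R] = 23.4% − 11.3412% = 12.0588

12.06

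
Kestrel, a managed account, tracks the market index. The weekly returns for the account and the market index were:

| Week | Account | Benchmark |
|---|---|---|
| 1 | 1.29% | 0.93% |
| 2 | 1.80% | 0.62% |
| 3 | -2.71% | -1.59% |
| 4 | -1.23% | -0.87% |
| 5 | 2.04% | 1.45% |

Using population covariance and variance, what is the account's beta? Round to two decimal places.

r̄p = 0.2380%,  r̄m = 0.1080%
Cov = Σ(rp − r̄p)(rm − r̄m) / 5 = 2.1048
Var(rm) = Σ(rm − r̄m)² / 5 = 1.3157
β = Cov / Var = 2.1048 / 1.3157 = 1.5998

1.60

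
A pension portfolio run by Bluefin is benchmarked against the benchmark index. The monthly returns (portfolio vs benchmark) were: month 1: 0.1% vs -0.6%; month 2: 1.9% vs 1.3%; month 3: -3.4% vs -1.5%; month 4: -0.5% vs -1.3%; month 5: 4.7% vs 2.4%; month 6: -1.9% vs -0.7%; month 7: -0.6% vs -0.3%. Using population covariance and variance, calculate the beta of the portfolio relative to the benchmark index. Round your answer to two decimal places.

r̄p = 0.0429%,  r̄m = -0.1000%
Cov = Σ(rp − r̄p)(rm − r̄m) / 7 = 2.9971
Var(rm) = Σ(rm − r̄m)² / 7 = 1.7514
β = Cov / Var = 2.9971 / 1.7514 = 1.7113

1.71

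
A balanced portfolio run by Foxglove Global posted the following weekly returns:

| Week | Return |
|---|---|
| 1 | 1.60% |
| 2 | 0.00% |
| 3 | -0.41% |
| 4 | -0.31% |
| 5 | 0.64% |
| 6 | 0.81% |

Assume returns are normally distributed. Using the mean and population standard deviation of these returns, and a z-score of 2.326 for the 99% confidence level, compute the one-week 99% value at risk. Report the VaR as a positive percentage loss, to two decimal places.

1.25

μ = (1.6 + 0 − 0.41 − 0.31 + 0.64 + 0.81) / 6 = 0.3883%
Population σ = √[Σ(r − μ)² / 6] = √[2.9851 / 6] = √0.4975 = 0.7053%
VaR = −(μ − z·σ) = −(0.3883 − 2.326 × 0.7053) = −(-1.2522) = 1.2522%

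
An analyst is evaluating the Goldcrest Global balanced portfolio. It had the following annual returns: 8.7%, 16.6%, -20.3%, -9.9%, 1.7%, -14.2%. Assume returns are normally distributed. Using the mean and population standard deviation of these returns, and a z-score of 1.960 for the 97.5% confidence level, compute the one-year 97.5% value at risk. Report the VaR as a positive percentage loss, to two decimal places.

28.40

Mean return r̄ = -17.40 / 6 = -2.9000%
Σ(r − r̄)² = 1015.4200; population σ = √(1015.4200/6) = 13.0091%
VaR = −(r̄ − z·σ) = −(-2.9000 − 1.960 × 13.0091) = −(-28.3978) = 28.3978%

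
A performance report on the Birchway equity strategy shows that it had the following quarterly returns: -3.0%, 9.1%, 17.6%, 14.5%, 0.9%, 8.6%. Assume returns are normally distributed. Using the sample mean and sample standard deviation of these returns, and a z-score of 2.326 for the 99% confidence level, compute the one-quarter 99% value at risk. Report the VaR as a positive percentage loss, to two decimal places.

r̄ = (-3 + 9.1 + 17.6 + 14.5 + 0.9 + 8.6) / 6 = 7.9500%
Sample σ = √[Σ(r − r̄)² / 5] = √[307.3750 / 5] = √61.4750 = 7.8406%
VaR = −(r̄ − z·σ) = −(7.9500 − 2.326 × 7.8406) = −(-10.2872) = 10.2872%

10.29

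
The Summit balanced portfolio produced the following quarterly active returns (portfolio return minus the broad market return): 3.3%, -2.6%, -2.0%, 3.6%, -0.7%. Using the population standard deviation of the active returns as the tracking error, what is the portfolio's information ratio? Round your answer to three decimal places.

r̄ = (3.3 − 2.6 − 2 + 3.6 − 0.7) / 5 = 1.60 / 5 = 0.3200%
Population σ = √[Σ(r − r̄)² / 5] = √[34.5880 / 5] = √6.9176 = 2.6301%
IR = r̄ / tracking error = 0.3200 / 2.6301 = 0.1217

0.122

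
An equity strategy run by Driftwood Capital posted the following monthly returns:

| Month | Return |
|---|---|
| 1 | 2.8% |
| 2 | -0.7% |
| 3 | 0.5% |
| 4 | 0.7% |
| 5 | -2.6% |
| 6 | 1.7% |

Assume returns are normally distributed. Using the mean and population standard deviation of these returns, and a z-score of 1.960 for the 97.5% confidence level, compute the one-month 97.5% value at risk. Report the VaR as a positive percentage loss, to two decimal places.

μ = (2.8 − 0.7 + 0.5 + 0.7 − 2.6 + 1.7) / 6 = 2.40 / 6 = 0.4000%
Σ(r − μ)² = (2.8 − 0.4000)² + (-0.7 − 0.4000)² + … = 17.7600
σ = √[17.7600 / 6] = 1.7205%
VaR = −(μ − z·σ) = −(0.4000 − 1.960 × 1.7205) = −(-2.9722) = 2.9722%

2.97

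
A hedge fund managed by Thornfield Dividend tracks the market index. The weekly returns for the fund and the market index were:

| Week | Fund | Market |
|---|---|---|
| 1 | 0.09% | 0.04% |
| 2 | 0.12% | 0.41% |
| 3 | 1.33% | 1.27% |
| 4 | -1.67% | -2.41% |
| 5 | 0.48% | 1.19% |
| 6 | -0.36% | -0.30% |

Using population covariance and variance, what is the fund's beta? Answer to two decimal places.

0.71

r̄p = -0.0017%,  r̄m = 0.0333%
Cov = Σ(rp − r̄p)(rm − r̄m) / 6 = 1.0744
Var(rm) = Σ(rm − r̄m)² / 6 = 1.5150
β = Cov / Var = 1.0744 / 1.5150 = 0.7092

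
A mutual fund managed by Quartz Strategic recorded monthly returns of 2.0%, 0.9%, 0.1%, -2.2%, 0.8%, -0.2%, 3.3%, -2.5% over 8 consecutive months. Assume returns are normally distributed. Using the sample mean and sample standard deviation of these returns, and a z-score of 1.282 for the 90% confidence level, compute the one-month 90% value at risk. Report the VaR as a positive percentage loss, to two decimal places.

2.24

Mean return r̄ = 2.20 / 8 = 0.2750%
Σ(r − r̄)² = 26.8750; sample σ = √(26.8750/7) = 1.9594%
VaR = −(r̄ − z·σ) = −(0.2750 − 1.282 × 1.9594) = −(-2.2370) = 2.2370%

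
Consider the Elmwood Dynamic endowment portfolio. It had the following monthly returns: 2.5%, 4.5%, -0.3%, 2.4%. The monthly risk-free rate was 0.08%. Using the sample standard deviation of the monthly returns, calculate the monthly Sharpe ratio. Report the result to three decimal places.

1.114

r̄ = (2.5 + 4.5 − 0.3 + 2.4) / 4 = 9.10 / 4 = 2.2750%
Σ(r − r̄)² = 11.6475; sample σ = √(11.6475/3) = 1.9704%
Sharpe = (r̄ − rf) / σ = (2.2750 − 0.08) / 1.9704 = 2.1950 / 1.9704 = 1.1140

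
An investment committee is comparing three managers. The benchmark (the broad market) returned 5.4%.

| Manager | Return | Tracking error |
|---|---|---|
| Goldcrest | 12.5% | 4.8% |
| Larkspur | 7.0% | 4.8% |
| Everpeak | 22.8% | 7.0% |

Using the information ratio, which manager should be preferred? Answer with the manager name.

Goldcrest: IR = (12.5% − 5.4%) / 4.8% = 1.479
Larkspur: IR = (7.0% − 5.4%) / 4.8% = 0.333
Everpeak: IR = (22.8% − 5.4%) / 7.0% = 2.486
Highest: Everpeak (2.486).

Everpeak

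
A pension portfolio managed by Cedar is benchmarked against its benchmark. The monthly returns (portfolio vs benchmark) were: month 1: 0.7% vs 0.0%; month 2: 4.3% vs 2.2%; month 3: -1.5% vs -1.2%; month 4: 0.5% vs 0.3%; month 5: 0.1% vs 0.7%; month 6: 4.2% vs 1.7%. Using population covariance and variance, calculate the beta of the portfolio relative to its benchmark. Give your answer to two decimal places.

1.81

r̄p = 1.3833%,  r̄m = 0.6167%
Cov = Σ(rp − r̄p)(rm − r̄m) / 6 = 2.2503
Var(rm) = Σ(rm − r̄m)² / 6 = 1.2447
β = Cov / Var = 2.2503 / 1.2447 = 1.8079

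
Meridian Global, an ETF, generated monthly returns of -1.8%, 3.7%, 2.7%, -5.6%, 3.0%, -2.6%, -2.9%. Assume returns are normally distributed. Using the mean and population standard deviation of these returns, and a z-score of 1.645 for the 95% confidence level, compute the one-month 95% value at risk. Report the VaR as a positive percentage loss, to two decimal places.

5.99

μ = (-1.8 + 3.7 + 2.7 − 5.6 + 3 − 2.6 − 2.9) / 7 = -0.5000%
Σ(r − μ)² = (-1.8 − (-0.5000))² + (3.7 − (-0.5000))² + (2.7 − (-0.5000))² + … = 78.0000
σ = √[78.0000 / 7] = 3.3381%
VaR = −(μ − z·σ) = −(-0.5000 − 1.645 × 3.3381) = −(-5.9912) = 5.9912%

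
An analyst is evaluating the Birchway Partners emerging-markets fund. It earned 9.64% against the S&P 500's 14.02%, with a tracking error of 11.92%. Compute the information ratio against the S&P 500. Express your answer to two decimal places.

IR = (Rp − Rb) / TE = (9.64% − 14.02%) / 11.92% = -4.38% / 11.92% = -0.3674

-0.37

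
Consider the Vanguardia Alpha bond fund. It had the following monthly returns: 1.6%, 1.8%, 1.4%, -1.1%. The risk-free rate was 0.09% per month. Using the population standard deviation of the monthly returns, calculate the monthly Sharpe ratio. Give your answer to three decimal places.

Mean return r̄ = 3.70 / 4 = 0.9250%
Σ(r − r̄)² = (1.6 − 0.9250)² + (1.8 − 0.9250)² + … = 5.5475
σ = √[5.5475 / 4] = 1.1777%
Sharpe = (r̄ − rf) / σ = (0.9250 − 0.09) / 1.1777 = 0.8350 / 1.1777 = 0.7090

0.709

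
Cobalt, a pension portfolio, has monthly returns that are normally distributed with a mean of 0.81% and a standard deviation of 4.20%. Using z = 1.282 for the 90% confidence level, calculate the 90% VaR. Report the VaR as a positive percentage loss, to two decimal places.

4.57

VaR (as % loss) = −(μ − z·σ) = −(0.81% − 1.282 × 4.20%) = −(-4.5744%) = 4.5744%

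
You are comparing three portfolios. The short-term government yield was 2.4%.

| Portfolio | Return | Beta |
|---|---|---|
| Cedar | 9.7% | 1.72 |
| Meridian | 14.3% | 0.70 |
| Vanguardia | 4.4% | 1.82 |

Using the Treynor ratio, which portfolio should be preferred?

Meridian

Cedar: Treynor = (9.7% − 2.4%) / 1.72 = 4.244
Meridian: Treynor = (14.3% − 2.4%) / 0.70 = 17.000
Vanguardia: Treynor = (4.4% − 2.4%) / 1.82 = 1.099
Highest: Meridian (17.000).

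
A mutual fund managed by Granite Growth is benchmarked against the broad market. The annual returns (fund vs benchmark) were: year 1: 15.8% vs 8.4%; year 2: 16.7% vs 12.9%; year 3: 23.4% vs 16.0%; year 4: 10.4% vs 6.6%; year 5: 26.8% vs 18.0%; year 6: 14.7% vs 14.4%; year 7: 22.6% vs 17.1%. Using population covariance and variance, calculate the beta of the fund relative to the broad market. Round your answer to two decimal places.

r̄p = 18.6286%,  r̄m = 13.3429%
Cov = Σ(rp − r̄p)(rm − r̄m) / 7 = 18.8316
Var(rm) = Σ(rm − r̄m)² / 7 = 16.2967
β = Cov / Var = 18.8316 / 16.2967 = 1.1555

1.16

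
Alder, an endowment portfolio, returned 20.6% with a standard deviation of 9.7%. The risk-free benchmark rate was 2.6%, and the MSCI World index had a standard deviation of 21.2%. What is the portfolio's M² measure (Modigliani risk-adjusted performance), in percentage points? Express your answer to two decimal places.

41.94

Sharpe = (Rp − Rf) / σp = (20.6% − 2.6%) / 9.7% = 1.8557
M² = Rf + Sharpe × σm = 2.6% + 1.8557 × 21.2% = 41.9408%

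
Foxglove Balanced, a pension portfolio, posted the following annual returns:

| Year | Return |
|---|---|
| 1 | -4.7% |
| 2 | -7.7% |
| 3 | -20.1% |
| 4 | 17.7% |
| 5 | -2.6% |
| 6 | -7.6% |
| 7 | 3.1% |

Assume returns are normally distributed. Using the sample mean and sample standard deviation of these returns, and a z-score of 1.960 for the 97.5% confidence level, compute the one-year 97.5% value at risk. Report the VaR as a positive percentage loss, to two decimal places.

25.82

r̄ = (-4.7 − 7.7 − 20.1 + 17.7 − 2.6 − 7.6 + 3.1) / 7 = -3.1286%
Sample σ = √[Σ(r − r̄)² / 6] = √[804.2943 / 6] = √134.0491 = 11.5780%
VaR = −(r̄ − z·σ) = −(-3.1286 − 1.960 × 11.5780) = −(-25.8215) = 25.8215%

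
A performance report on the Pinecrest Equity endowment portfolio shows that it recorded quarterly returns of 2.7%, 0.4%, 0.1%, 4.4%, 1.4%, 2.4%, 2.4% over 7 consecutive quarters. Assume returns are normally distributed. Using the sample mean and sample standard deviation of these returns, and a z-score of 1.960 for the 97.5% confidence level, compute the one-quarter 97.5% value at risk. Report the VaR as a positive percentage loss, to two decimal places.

r̄ = (2.7 + 0.4 + 0.1 + 4.4 + 1.4 + 2.4 + 2.4) / 7 = 13.80 / 7 = 1.9714%
Σ(r − r̄)² = 13.0943; sample σ = √(13.0943/6) = 1.4773%
VaR = −(r̄ − z·σ) = −(1.9714 − 1.960 × 1.4773) = −(-0.9241) = 0.9241%

0.92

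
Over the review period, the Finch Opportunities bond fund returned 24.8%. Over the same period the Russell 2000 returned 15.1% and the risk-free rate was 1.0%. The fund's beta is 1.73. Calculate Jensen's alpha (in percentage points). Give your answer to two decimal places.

-0.59

CAPM expected return = Rf + β(Rm − Rf) = 1.0% + 1.73 × (15.1% − 1.0%) = 1 + 1.73 × 14.10 = 25.3930%
Jensen's α = Rp − E[R] = 24.8% − 25.3930% = -0.5930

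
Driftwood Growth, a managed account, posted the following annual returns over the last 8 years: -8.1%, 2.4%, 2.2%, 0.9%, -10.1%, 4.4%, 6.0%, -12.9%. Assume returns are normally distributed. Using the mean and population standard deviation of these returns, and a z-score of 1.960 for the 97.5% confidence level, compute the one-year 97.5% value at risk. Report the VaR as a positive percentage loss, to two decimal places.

15.26

r̄ = (-8.1 + 2.4 + 2.2 + 0.9 − 10.1 + 4.4 + 6 − 12.9) / 8 = -1.9000%
Population σ = √[Σ(r − r̄)² / 8] = √[371.9200 / 8] = √46.4900 = 6.8184%
VaR = −(r̄ − z·σ) = −(-1.9000 − 1.960 × 6.8184) = −(-15.2641) = 15.2641%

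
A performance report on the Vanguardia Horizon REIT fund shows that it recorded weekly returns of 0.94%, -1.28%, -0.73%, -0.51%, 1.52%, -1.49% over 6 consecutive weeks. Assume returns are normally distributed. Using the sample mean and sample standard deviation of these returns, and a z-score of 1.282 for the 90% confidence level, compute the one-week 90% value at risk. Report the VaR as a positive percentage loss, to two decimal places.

1.82

μ = (0.94 − 1.28 − 0.73 − 0.51 + 1.52 − 1.49) / 6 = -1.550 / 6 = -0.2583%
Sample σ = √[Σ(r − μ)² / 5] = √[7.4451 / 5] = √1.4890 = 1.2202%
VaR = −(μ − z·σ) = −(-0.2583 − 1.282 × 1.2202) = −(-1.8226) = 1.8226%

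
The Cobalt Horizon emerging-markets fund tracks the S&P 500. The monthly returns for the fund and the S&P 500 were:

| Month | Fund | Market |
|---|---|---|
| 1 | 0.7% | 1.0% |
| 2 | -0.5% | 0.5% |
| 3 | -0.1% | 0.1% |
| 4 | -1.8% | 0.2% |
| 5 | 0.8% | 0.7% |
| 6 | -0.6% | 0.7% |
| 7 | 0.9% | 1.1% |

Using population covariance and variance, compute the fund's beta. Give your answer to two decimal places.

1.86

r̄p = -0.0857%,  r̄m = 0.6143%
Cov = Σ(rp − r̄p)(rm − r̄m) / 7 = 0.2255
Var(rm) = Σ(rm − r̄m)² / 7 = 0.1212
β = Cov / Var = 0.2255 / 0.1212 = 1.8606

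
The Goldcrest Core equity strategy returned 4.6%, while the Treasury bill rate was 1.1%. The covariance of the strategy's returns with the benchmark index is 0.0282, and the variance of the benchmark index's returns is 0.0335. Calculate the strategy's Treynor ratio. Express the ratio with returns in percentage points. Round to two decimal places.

β = Cov / Var = 0.0282 / 0.0335 = 0.8418
Treynor = (Rp − Rf) / β = (4.6% − 1.1%) / 0.8418 = 3.50 / 0.8418 = 4.1578

4.16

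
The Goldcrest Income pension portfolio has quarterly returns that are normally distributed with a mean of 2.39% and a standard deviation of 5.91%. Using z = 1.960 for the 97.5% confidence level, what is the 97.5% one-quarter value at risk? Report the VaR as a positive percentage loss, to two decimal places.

9.19

VaR (as % loss) = −(μ − z·σ) = −(2.39% − 1.960 × 5.91%) = −(-9.1936%) = 9.1936%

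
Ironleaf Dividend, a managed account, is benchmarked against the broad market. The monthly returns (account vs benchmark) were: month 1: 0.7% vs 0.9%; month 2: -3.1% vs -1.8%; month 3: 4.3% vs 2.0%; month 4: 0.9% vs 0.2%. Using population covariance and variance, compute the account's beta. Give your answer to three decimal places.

r̄p = 0.7000%,  r̄m = 0.3250%
Cov = Σ(rp − r̄p)(rm − r̄m) / 4 = 3.5200
Var(rm) = Σ(rm − r̄m)² / 4 = 1.9169
β = Cov / Var = 3.5200 / 1.9169 = 1.8363

1.836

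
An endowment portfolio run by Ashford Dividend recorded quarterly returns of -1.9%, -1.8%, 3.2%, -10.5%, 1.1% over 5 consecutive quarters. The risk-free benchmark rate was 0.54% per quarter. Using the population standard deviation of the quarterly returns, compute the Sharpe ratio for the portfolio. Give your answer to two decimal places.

r̄ = (-1.9 − 1.8 + 3.2 − 10.5 + 1.1) / 5 = -9.90 / 5 = -1.9800%
Population σ = √[Σ(r − r̄)² / 5] = √[108.9480 / 5] = √21.7896 = 4.6679%
Sharpe = (r̄ − rf) / σ = (-1.9800 − 0.54) / 4.6679 = -2.5200 / 4.6679 = -0.5399

-0.54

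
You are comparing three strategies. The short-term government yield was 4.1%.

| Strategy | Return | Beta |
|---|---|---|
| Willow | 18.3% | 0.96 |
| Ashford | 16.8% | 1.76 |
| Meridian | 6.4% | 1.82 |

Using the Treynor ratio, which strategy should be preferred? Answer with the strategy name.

Willow: Treynor = (18.3% − 4.1%) / 0.96 = 14.792
Ashford: Treynor = (16.8% − 4.1%) / 1.76 = 7.216
Meridian: Treynor = (6.4% − 4.1%) / 1.82 = 1.264
Highest: Willow (14.792).

Willow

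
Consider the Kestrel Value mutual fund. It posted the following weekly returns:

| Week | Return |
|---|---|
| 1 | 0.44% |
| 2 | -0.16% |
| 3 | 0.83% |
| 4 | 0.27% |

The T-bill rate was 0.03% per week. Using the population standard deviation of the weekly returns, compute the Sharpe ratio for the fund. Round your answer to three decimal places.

0.887

r̄ = (0.44 − 0.16 + 0.83 + 0.27) / 4 = 1.380 / 4 = 0.3450%
Population σ = √[Σ(r − r̄)² / 4] = √[0.5049 / 4] = √0.1262 = 0.3552%
Sharpe = (r̄ − rf) / σ = (0.3450 − 0.03) / 0.3552 = 0.3150 / 0.3552 = 0.8868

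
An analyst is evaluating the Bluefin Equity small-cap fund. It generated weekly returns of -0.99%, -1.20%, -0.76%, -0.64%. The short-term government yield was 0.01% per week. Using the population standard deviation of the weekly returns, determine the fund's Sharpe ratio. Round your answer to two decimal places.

-4.22

r̄ = (-0.99 − 1.2 − 0.76 − 0.64) / 4 = -0.8975%
Population σ = √[Σ(r − r̄)² / 4] = √[0.1853 / 4] = √0.0463 = 0.2152%
Sharpe = (r̄ − rf) / σ = (-0.8975 − 0.01) / 0.2152 = -0.9075 / 0.2152 = -4.2170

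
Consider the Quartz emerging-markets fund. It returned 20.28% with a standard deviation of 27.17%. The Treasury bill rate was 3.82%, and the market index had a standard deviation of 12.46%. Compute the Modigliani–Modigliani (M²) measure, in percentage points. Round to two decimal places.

Sharpe = (Rp − Rf) / σp = (20.28% − 3.82%) / 27.17% = 0.6058
M² = Rf + Sharpe × σm = 3.82% + 0.6058 × 12.46% = 11.3683%

11.37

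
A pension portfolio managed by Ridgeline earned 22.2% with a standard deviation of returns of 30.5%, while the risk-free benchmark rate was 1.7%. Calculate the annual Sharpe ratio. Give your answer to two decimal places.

Sharpe = (Rp − Rf) / σp = (22.2% − 1.7%) / 30.5% = 20.50% / 30.5% = 0.6721

0.67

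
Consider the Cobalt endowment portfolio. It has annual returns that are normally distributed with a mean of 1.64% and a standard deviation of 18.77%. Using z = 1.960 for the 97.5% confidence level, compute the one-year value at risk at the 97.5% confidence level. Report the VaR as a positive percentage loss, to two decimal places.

VaR (as % loss) = −(μ − z·σ) = −(1.64% − 1.960 × 18.77%) = −(-35.1492%) = 35.1492%

35.15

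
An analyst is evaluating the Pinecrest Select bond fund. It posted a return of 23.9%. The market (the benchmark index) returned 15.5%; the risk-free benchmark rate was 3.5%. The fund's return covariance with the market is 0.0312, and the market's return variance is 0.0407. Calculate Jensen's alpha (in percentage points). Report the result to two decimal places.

11.20

β = Cov / Var = 0.0312 / 0.0407 = 0.7666
E[R] = Rf + β(Rm − Rf) = 3.5% + 0.7666 × (15.5% − 3.5%) = 12.6992%
α = Rp − E[R] = 23.9% − 12.6992% = 11.2008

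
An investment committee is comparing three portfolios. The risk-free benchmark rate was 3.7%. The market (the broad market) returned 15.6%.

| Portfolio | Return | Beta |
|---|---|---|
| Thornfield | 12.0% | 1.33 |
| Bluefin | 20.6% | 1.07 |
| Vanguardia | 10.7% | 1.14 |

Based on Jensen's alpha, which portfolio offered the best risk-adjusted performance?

Thornfield: α = 12.0% − [3.7% + 1.33 × (15.6% − 3.7%)] = -7.527
Bluefin: α = 20.6% − [3.7% + 1.07 × (15.6% − 3.7%)] = 4.167
Vanguardia: α = 10.7% − [3.7% + 1.14 × (15.6% − 3.7%)] = -6.566
Highest: Bluefin (4.167).

Bluefin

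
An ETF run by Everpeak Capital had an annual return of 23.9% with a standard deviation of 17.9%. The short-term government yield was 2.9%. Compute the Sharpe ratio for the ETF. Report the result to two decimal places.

Sharpe = (Rp − Rf) / σp = (23.9% − 2.9%) / 17.9% = 21.00% / 17.9% = 1.1732

1.17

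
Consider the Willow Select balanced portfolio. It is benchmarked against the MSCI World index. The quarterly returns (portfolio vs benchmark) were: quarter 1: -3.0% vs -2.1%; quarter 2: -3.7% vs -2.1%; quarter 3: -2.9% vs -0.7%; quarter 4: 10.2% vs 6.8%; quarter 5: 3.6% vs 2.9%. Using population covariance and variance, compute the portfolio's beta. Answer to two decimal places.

1.55

r̄p = 0.8400%,  r̄m = 0.9600%
Cov = Σ(rp − r̄p)(rm − r̄m) / 5 = 18.3736
Var(rm) = Σ(rm − r̄m)² / 5 = 11.8704
β = Cov / Var = 18.3736 / 11.8704 = 1.5479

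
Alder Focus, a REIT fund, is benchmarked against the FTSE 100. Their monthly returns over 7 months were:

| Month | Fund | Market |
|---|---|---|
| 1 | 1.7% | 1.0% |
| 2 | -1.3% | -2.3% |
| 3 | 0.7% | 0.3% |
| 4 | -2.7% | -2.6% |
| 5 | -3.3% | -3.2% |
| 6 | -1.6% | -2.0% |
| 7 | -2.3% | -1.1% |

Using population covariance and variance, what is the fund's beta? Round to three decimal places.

r̄p = -1.2571%,  r̄m = -1.4143%
Cov = Σ(rp − r̄p)(rm − r̄m) / 7 = 2.2520
Var(rm) = Σ(rm − r̄m)² / 7 = 2.0841
β = Cov / Var = 2.2520 / 2.0841 = 1.0806

1.081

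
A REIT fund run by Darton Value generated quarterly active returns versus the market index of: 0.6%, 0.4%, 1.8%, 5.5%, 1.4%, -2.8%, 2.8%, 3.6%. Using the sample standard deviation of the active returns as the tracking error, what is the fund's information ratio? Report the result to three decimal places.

Mean return μ = 13.30 / 8 = 1.6625%
Σ(r − μ)² = 42.4988; sample σ = √(42.4988/7) = 2.4640%
IR = μ / tracking error = 1.6625 / 2.4640 = 0.6747

0.675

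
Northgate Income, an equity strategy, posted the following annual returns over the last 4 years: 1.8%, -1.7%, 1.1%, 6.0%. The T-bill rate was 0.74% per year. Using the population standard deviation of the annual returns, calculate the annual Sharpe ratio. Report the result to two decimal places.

r̄ = (1.8 − 1.7 + 1.1 + 6) / 4 = 1.8000%
Σ(r − r̄)² = (1.8 − 1.8000)² + (-1.7 − 1.8000)² + (1.1 − 1.8000)² + … = 30.3800
σ = √[30.3800 / 4] = 2.7559%
Sharpe = (r̄ − rf) / σ = (1.8000 − 0.74) / 2.7559 = 1.0600 / 2.7559 = 0.3846

0.38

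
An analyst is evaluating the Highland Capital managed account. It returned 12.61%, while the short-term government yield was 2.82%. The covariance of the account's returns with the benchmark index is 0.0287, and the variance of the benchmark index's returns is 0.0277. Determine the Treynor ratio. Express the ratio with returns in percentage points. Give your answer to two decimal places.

9.45

β = Cov / Var = 0.0287 / 0.0277 = 1.0361
Treynor = (Rp − Rf) / β = (12.61% − 2.82%) / 1.0361 = 9.79 / 1.0361 = 9.4489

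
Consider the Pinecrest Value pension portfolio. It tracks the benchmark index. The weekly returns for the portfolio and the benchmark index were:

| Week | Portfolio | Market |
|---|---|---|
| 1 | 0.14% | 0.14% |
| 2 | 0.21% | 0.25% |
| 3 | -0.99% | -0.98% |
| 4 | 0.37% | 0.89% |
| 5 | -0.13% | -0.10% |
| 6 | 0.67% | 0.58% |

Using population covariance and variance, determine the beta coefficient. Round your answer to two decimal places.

0.84

r̄p = 0.0450%,  r̄m = 0.1300%
Cov = Σ(rp − r̄p)(rm − r̄m) / 6 = 0.2897
Var(rm) = Σ(rm − r̄m)² / 6 = 0.3466
β = Cov / Var = 0.2897 / 0.3466 = 0.8358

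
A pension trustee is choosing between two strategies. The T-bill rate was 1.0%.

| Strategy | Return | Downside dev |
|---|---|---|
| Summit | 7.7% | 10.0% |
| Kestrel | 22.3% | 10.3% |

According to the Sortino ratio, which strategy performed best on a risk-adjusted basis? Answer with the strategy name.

Kestrel

Summit: Sortino ratio = (7.7% − 1.0%) / 10.0% = 0.670
Kestrel: Sortino ratio = (22.3% − 1.0%) / 10.3% = 2.068
Highest: Kestrel (2.068).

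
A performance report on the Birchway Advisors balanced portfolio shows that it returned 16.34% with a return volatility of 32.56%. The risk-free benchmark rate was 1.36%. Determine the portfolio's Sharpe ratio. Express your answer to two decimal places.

Sharpe = (Rp − Rf) / σp = (16.34% − 1.36%) / 32.56% = 14.98% / 32.56% = 0.4601

0.46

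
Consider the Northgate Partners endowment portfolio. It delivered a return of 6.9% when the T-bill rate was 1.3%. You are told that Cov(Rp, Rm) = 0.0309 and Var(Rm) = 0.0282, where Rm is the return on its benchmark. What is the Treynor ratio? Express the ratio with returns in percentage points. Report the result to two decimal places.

β = Cov / Var = 0.0309 / 0.0282 = 1.0957
Treynor = (Rp − Rf) / β = (6.9% − 1.3%) / 1.0957 = 5.60 / 1.0957 = 5.1109

5.11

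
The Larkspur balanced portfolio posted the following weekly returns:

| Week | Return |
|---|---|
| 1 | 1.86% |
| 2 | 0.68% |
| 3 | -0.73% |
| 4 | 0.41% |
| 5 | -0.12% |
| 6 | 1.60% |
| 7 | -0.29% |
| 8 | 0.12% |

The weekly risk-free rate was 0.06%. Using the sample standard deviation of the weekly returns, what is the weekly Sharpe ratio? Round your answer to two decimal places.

Mean return r̄ = 3.530 / 8 = 0.4413%
Sample σ = √[Σ(r − r̄)² / 7] = √[5.7383 / 7] = √0.8198 = 0.9054%
Sharpe = (r̄ − rf) / σ = (0.4413 − 0.06) / 0.9054 = 0.3813 / 0.9054 = 0.4211

0.42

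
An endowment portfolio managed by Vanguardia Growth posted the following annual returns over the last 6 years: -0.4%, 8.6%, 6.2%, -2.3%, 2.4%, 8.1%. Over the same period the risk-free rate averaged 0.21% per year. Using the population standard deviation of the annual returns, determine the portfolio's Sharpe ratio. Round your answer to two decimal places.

Mean return μ = 22.60 / 6 = 3.7667%
Σ(r − μ)² = 104.0933; population σ = √(104.0933/6) = 4.1652%
Sharpe = (μ − rf) / σ = (3.7667 − 0.21) / 4.1652 = 3.5567 / 4.1652 = 0.8539

0.85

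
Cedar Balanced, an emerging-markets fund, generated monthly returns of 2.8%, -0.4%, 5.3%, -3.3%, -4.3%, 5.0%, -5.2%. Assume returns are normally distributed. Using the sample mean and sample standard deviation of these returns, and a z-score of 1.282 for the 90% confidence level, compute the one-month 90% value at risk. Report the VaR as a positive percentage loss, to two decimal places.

5.69

μ = (2.8 − 0.4 + 5.3 − 3.3 − 4.3 + 5 − 5.2) / 7 = -0.0143%
Σ(r − μ)² = 117.5086; sample σ = √(117.5086/6) = 4.4255%
VaR = −(μ − z·σ) = −(-0.0143 − 1.282 × 4.4255) = −(-5.6878) = 5.6878%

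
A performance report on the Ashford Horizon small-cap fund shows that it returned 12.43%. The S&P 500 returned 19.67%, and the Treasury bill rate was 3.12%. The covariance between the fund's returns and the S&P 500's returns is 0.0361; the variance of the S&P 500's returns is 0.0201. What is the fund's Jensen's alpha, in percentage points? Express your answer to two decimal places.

β = Cov / Var = 0.0361 / 0.0201 = 1.7960
E[R] = Rf + β(Rm − Rf) = 3.12% + 1.7960 × (19.67% − 3.12%) = 32.8438%
α = Rp − E[R] = 12.43% − 32.8438% = -20.4138

-20.41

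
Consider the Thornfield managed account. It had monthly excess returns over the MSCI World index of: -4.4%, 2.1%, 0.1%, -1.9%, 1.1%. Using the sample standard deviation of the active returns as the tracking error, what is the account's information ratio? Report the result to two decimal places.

-0.23

r̄ = (-4.4 + 2.1 + 0.1 − 1.9 + 1.1) / 5 = -3.00 / 5 = -0.6000%
Sample σ = √[Σ(r − r̄)² / 4] = √[26.8000 / 4] = √6.7000 = 2.5884%
IR = r̄ / tracking error = -0.6000 / 2.5884 = -0.2318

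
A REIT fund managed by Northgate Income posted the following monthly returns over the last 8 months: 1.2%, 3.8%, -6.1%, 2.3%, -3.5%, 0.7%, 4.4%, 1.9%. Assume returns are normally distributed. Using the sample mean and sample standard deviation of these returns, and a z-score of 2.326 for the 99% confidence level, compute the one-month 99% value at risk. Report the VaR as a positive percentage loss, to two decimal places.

Mean return μ = 4.70 / 8 = 0.5875%
Σ(r − μ)² = (1.2 − 0.5875)² + (3.8 − 0.5875)² + (-6.1 − 0.5875)² + … = 91.3288
σ = √[91.3288 / 7] = 3.6121%
VaR = −(μ − z·σ) = −(0.5875 − 2.326 × 3.6121) = −(-7.8142) = 7.8142%

7.81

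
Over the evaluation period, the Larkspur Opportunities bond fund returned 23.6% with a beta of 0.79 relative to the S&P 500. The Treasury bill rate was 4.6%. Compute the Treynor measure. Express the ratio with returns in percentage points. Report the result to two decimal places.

Treynor = (Rp − Rf) / β = (23.6% − 4.6%) / 0.79 = 19.00 / 0.79 = 24.0506

24.05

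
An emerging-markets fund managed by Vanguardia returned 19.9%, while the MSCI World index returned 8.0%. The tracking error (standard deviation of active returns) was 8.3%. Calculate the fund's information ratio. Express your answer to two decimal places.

IR = (Rp − Rb) / TE = (19.9% − 8.0%) / 8.3% = 11.90% / 8.3% = 1.4337

1.43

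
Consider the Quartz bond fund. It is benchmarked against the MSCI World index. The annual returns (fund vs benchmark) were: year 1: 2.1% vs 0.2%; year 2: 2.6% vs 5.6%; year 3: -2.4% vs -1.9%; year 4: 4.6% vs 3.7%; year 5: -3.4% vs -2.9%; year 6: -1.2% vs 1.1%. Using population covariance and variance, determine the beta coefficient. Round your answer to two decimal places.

r̄p = 0.3833%,  r̄m = 0.9667%
Cov = Σ(rp − r̄p)(rm − r̄m) / 6 = 7.1461
Var(rm) = Σ(rm − r̄m)² / 6 = 8.7856
β = Cov / Var = 7.1461 / 8.7856 = 0.8134

0.81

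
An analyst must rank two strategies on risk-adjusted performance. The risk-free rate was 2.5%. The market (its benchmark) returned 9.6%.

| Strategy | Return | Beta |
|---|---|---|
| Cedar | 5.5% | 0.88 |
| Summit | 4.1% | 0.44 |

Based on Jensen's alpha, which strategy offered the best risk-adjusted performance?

Cedar: α = 5.5% − [2.5% + 0.88 × (9.6% − 2.5%)] = -3.248
Summit: α = 4.1% − [2.5% + 0.44 × (9.6% − 2.5%)] = -1.524
Highest: Summit (-1.524).

Summit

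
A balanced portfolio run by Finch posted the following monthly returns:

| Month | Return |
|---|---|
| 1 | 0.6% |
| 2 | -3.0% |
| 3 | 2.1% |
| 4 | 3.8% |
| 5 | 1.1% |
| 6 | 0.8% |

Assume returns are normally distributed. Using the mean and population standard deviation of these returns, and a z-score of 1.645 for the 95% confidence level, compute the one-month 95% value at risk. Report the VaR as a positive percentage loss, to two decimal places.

μ = (0.6 − 3 + 2.1 + 3.8 + 1.1 + 0.8) / 6 = 0.9000%
Σ(r − μ)² = (0.6 − 0.9000)² + (-3 − 0.9000)² + … = 25.2000
population σ = √(25.2000 / 6) = √4.2000 = 2.0494%
VaR = −(μ − z·σ) = −(0.9000 − 1.645 × 2.0494) = −(-2.4713) = 2.4713%

2.47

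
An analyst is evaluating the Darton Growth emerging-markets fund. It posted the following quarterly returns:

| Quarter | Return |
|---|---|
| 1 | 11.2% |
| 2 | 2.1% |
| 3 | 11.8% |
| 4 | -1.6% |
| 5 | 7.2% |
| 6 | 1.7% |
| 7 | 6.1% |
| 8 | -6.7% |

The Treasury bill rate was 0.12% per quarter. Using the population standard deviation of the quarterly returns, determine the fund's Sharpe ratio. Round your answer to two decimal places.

0.65

μ = (11.2 + 2.1 + 11.8 − 1.6 + 7.2 + 1.7 + 6.1 − 6.7) / 8 = 31.80 / 8 = 3.9750%
Population std dev = √[282.0750 / 8] = 5.9380%
Sharpe = (μ − rf) / σ = (3.9750 − 0.12) / 5.9380 = 3.8550 / 5.9380 = 0.6492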